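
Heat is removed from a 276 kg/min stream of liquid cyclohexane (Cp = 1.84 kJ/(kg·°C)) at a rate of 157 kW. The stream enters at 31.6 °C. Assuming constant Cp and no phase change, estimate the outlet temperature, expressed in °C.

T_out = 13.1 °C

Q = 157 kW = 9420 kJ/min
ΔT = Q/(ṁ·Cp) = 9420/(276×1.84) = 18.549 K
T_out = 31.6 − 18.549 = 13.051 °C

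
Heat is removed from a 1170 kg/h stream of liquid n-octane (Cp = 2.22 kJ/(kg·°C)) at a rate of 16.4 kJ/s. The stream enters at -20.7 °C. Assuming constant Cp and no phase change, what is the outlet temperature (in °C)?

T_out = -43.4 °C

Q = 16.4 kJ/s = 59040 kJ/h
ΔT = Q/(ṁ·Cp) = 59040/(1170×2.22) = 22.73 K
T_out = -20.7 − 22.73 = -43.43 °C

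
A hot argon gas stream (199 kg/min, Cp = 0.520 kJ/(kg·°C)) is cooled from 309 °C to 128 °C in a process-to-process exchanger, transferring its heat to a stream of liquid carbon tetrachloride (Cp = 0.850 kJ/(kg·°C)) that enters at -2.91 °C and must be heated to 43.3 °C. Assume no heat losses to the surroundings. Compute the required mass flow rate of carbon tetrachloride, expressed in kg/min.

ṁ_c = 477 kg/min

Heat released by hot stream: Q = 199 × 0.520 × (309 − 128) = 18730 kJ/min
Energy balance on cold side (adiabatic exchanger): Q = ṁ_c·Cp_c·(T_c,out − T_c,in)
ṁ_c = 18730 / [0.850 × (43.3 − -2.91)] = 476.85 kg/min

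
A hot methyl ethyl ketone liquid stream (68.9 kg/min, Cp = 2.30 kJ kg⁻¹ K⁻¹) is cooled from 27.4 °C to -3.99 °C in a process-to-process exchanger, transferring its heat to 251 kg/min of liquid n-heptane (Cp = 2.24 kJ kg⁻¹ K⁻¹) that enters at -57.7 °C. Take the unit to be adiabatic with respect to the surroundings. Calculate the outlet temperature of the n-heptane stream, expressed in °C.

T_c,out = -48.9 °C

Heat released by hot stream: Q = 68.9 × 2.30 × (27.4 − -3.99) = 4974.4 kJ/min
Energy balance on cold side (adiabatic exchanger): Q = ṁ_c·Cp_c·(T_c,out − T_c,in)
T_c,out = -57.7 + 4974.4/(251 × 2.24) = -48.853 °C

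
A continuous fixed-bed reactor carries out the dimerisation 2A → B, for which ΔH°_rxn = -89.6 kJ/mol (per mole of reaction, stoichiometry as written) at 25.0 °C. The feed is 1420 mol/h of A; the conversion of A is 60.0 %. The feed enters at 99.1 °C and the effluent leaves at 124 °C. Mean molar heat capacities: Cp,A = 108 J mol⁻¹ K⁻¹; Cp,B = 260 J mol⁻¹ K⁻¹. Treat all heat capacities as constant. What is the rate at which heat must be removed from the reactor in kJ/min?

Q_out = 542 kJ/min

Extent of reaction ξ = 0.600 × 1420 / 2 = 426 mol/h
Reaction term: ξ·ΔH°_rxn = 426 × -89.6 = -38170 kJ/h
Sensible, feed 99.1→25 °C: -11364 kJ/h
Outlet flows (mol/h): A 568, B 426
Sensible, products 25→124 °C: 17038 kJ/h
Q = ΔH = -32495 kJ/h = -9.0265 kW
Heat removed = 541.59 kJ/min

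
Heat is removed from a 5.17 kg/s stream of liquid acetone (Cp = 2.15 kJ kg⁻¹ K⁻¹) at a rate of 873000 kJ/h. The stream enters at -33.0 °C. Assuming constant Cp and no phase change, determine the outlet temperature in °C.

T_out = -54.8 °C

Q = 873000 kJ/h = 242.5 kJ/s
ΔT = Q/(ṁ·Cp) = 242.5/(5.17×2.15) = 21.816 K
T_out = -33.0 − 21.816 = -54.816 °C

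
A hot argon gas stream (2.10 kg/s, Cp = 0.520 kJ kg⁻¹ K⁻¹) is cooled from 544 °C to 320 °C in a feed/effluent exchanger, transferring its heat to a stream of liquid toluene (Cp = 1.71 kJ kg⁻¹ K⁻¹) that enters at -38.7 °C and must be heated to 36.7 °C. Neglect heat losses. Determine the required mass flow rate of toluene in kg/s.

Heat released by hot stream: Q = 2.10 × 0.520 × (544 − 320) = 244.61 kJ/s
Energy balance on cold side (adiabatic exchanger): Q = ṁ_c·Cp_c·(T_c,out − T_c,in)
ṁ_c = 244.61 / [1.71 × (36.7 − -38.7)] = 1.8972 kg/s

ṁ_c = 1.90 kg/s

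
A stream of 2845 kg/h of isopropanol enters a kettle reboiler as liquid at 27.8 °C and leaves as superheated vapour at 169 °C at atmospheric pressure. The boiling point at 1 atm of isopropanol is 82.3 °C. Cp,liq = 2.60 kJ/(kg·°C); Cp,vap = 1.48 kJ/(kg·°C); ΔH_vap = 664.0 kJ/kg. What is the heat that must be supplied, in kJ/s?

Q = 738 kJ/s

liquid 27.8→82.3 °C: 141.7 kJ/kg
vaporisation at 82.3 °C: 664 kJ/kg
vapour 82.3→169 °C: 128.32 kJ/kg
Δh = 141.7 + 664 + 128.32 = 934.02 kJ/kg
Q = ṁ·Δh = 2845 kg/h × 934.02 kJ/kg = 2.6573e+06 kJ/h
|Q| = 738.13 kW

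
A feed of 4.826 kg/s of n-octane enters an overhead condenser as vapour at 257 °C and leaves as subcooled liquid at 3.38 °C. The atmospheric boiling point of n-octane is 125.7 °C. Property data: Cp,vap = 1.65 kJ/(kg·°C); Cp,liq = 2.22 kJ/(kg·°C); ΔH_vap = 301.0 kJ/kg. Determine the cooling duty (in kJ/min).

vapour 257→125.7 °C: -216.65 kJ/kg
condensation at 125.7 °C: -301 kJ/kg
liquid 125.7→3.38 °C: -271.55 kJ/kg
Δh = -216.65 + -301 + -271.55 = -789.2 kJ/kg
Q = ṁ·Δh = 4.826 kg/s × -789.2 kJ/kg = -3808.7 kJ/s
|Q| = 3808.7 kW = 228520 kJ/min

Q_c = 229000 kJ/min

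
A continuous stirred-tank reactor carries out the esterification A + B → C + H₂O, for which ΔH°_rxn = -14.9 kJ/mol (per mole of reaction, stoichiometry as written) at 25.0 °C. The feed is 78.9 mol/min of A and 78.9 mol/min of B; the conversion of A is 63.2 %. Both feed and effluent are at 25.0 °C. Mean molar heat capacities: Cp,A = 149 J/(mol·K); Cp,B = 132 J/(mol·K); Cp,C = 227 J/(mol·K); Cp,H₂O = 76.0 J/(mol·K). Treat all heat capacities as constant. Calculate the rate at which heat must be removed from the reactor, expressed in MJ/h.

Extent of reaction ξ = 0.632 × 78.9 = 49.865 mol/min
Reaction term: ξ·ΔH°_rxn = 49.865 × -14.9 = -742.99 kJ/min
Q = ΔH = -742.99 kJ/min = -12.383 kW
Heat removed = 44.579 MJ/h

Q_out = 44.6 MJ/h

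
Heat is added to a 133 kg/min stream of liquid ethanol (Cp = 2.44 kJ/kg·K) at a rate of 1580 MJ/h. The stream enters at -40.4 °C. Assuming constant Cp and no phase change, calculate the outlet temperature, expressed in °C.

Q = 1580 MJ/h = 26333 kJ/min
ΔT = Q/(ṁ·Cp) = 26333/(133×2.44) = 81.145 K
T_out = -40.4 + 81.145 = 40.745 °C

T_out = 40.7 °C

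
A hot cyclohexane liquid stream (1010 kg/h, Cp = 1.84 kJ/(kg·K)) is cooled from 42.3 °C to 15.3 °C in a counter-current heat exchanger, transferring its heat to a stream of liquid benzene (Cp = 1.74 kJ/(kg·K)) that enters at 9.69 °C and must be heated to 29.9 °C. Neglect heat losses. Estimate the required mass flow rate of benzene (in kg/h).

Heat released by hot stream: Q = 1010 × 1.84 × (42.3 − 15.3) = 50177 kJ/h
Energy balance on cold side (adiabatic exchanger): Q = ṁ_c·Cp_c·(T_c,out − T_c,in)
ṁ_c = 50177 / [1.74 × (29.9 − 9.69)] = 1426.9 kg/h

ṁ_c = 1430 kg/h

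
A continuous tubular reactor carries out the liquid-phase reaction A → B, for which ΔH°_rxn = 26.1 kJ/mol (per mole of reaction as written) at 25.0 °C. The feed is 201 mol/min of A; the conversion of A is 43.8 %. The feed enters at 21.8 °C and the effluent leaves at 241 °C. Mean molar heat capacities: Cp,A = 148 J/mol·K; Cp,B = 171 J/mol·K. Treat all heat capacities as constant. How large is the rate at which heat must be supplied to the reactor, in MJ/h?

Extent of reaction ξ = 0.438 × 201 = 88.038 mol/min
Reaction term: ξ·ΔH°_rxn = 88.038 × 26.1 = 2297.8 kJ/min
Sensible, feed 21.8→25 °C: 95.194 kJ/min
Outlet flows (mol/min): A 112.96, B 88.038
Sensible, products 25→241 °C: 6862.9 kJ/min
Q = ΔH = 9255.9 kJ/min = 154.27 kW
Heat supplied = 555.36 MJ/h

Q_in = 555 MJ/h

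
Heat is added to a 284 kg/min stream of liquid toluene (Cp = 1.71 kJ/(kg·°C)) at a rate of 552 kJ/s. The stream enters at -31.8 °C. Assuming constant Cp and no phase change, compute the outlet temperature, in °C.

Q = 552 kJ/s = 33120 kJ/min
ΔT = Q/(ṁ·Cp) = 33120/(284×1.71) = 68.199 K
T_out = -31.8 + 68.199 = 36.399 °C

T_out = 36.4 °C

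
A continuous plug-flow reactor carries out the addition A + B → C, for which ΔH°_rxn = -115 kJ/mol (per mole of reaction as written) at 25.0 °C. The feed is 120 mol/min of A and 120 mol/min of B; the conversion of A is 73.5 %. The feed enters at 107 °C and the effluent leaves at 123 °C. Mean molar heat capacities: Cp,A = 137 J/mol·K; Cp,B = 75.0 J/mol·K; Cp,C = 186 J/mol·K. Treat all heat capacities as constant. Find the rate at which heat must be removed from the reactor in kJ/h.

Q_out = 598000 kJ/h

Extent of reaction ξ = 0.735 × 120 = 88.2 mol/min
Reaction term: ξ·ΔH°_rxn = 88.2 × -115 = -10143 kJ/min
Sensible, feed 107→25 °C: -2086.1 kJ/min
Outlet flows (mol/min): A 31.8, B 31.8, C 88.2
Sensible, products 25→123 °C: 2268.4 kJ/min
Q = ΔH = -9960.7 kJ/min = -166.01 kW
Heat removed = 597640 kJ/h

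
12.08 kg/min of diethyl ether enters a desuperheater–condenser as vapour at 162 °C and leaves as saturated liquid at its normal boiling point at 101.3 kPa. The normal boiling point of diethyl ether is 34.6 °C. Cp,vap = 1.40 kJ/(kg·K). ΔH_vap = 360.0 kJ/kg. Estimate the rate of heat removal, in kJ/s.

vapour 162→34.6 °C: -178.36 kJ/kg
condensation at 34.6 °C: -360 kJ/kg
Δh = -178.36 + -360 = -538.36 kJ/kg
Q = ṁ·Δh = 12.08 kg/min × -538.36 kJ/kg = -6503.4 kJ/min
|Q| = 108.39 kW

Q_c = 108 kJ/s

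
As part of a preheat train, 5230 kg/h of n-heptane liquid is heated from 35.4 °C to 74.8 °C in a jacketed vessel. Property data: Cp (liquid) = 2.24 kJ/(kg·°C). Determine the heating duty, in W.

Q = ṁ·Cp·ΔT = 5230 × 2.24 × (74.8 − 35.4) = 461580 kJ/h
Converting: 461580 / 3600 s = 128.22 kW
Heating duty = 128220 W

Q = 128000 W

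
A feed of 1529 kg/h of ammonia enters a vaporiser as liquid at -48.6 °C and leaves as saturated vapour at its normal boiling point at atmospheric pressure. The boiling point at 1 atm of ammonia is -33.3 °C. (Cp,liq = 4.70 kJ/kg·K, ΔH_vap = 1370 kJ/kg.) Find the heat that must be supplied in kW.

Q = 612 kW

liquid -48.6→-33.3 °C: 71.91 kJ/kg
vaporisation at -33.3 °C: 1370 kJ/kg
Δh = 71.91 + 1370 = 1441.9 kJ/kg
Q = ṁ·Δh = 1529 kg/h × 1441.9 kJ/kg = 2.2047e+06 kJ/h
|Q| = 612.41 kW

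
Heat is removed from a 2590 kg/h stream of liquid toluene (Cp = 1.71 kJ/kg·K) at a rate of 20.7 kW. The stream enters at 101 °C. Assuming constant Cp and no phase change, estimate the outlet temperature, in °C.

T_out = 84.2 °C

Q = 20.7 kW = 74520 kJ/h
ΔT = Q/(ṁ·Cp) = 74520/(2590×1.71) = 16.826 K
T_out = 101 − 16.826 = 84.174 °C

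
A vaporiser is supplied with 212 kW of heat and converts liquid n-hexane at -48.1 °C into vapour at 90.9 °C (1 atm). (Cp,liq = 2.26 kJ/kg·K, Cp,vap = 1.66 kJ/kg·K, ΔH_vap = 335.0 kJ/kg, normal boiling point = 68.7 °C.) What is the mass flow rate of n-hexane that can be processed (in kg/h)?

Δh = 2.26×(68.7−-48.1) + 335.0 + 1.66×(90.9−68.7) = 635.82 kJ/kg
Q = 212 kW = 212 kJ/s = 763200 kJ/h
ṁ = Q/Δh = 763200 / 635.82 = 1200.3 kg/h

ṁ = 1200 kg/h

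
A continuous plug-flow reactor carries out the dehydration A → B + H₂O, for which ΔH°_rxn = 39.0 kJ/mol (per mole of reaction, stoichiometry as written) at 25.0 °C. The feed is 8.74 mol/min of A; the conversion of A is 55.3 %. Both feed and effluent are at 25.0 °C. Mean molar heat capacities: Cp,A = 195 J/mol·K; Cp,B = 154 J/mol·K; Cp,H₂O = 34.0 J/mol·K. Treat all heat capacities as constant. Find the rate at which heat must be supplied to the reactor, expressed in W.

Extent of reaction ξ = 0.553 × 8.74 = 4.8332 mol/min
Reaction term: ξ·ΔH°_rxn = 4.8332 × 39.0 = 188.5 kJ/min
Q = ΔH = 188.5 kJ/min = 3.1416 kW
Heat supplied = 3141.6 W

Q_in = 3140 W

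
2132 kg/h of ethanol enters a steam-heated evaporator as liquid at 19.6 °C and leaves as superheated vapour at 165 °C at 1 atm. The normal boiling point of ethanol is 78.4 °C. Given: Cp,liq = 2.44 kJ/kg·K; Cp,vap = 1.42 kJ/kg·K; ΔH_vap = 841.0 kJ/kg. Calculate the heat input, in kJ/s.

liquid 19.6→78.4 °C: 143.47 kJ/kg
vaporisation at 78.4 °C: 841 kJ/kg
vapour 78.4→165 °C: 122.97 kJ/kg
Δh = 143.47 + 841 + 122.97 = 1107.4 kJ/kg
Q = ṁ·Δh = 2132 kg/h × 1107.4 kJ/kg = 2.3611e+06 kJ/h
|Q| = 655.85 kW

Q = 656 kJ/s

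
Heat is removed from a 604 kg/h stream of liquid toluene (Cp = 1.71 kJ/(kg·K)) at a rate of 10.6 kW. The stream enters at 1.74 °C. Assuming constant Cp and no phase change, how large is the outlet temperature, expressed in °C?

Q = 10.6 kW = 38160 kJ/h
ΔT = Q/(ṁ·Cp) = 38160/(604×1.71) = 36.947 K
T_out = 1.74 − 36.947 = -35.207 °C

T_out = -35.2 °C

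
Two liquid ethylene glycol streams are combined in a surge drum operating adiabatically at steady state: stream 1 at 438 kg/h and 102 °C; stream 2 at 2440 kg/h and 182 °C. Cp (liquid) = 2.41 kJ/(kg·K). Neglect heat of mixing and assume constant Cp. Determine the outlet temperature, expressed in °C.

No heat crosses the boundary, so H_out = H_in.
T_out = Σ ṁᵢCp,ᵢTᵢ / Σ ṁᵢCp,ᵢ
      = 1.1779e+06 / 6936 = 169.82 °C

T_out = 170 °C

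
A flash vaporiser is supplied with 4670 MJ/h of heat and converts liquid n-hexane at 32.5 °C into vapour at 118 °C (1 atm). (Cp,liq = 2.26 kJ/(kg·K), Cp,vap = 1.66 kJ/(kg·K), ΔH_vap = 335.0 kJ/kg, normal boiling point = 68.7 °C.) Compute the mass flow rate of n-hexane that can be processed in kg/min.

ṁ = 156 kg/min

Δh = 2.26×(68.7−32.5) + 335.0 + 1.66×(118−68.7) = 498.65 kJ/kg
Q = 4670 MJ/h = 1297.2 kJ/s = 77833 kJ/min
ṁ = Q/Δh = 77833 / 498.65 = 156.09 kg/min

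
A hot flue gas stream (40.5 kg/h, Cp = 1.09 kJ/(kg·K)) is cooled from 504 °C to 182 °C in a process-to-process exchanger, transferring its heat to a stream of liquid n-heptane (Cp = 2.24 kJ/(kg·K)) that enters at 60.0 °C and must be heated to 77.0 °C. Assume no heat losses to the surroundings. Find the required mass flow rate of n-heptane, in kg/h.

ṁ_c = 373 kg/h

Heat released by hot stream: Q = 40.5 × 1.09 × (504 − 182) = 14215 kJ/h
Energy balance on cold side (adiabatic exchanger): Q = ṁ_c·Cp_c·(T_c,out − T_c,in)
ṁ_c = 14215 / [2.24 × (77.0 − 60.0)] = 373.28 kg/h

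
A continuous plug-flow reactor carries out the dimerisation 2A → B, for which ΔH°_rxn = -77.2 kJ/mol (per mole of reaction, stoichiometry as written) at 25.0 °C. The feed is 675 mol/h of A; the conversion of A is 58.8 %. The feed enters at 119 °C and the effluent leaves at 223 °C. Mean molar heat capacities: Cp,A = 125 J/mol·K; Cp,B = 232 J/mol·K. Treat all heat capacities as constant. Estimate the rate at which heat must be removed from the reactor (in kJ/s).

Q_out = 2.01 kJ/s

Extent of reaction ξ = 0.588 × 675 / 2 = 198.45 mol/h
Reaction term: ξ·ΔH°_rxn = 198.45 × -77.2 = -15320 kJ/h
Sensible, feed 119→25 °C: -7931.2 kJ/h
Outlet flows (mol/h): A 278.1, B 198.45
Sensible, products 25→223 °C: 15999 kJ/h
Q = ΔH = -7252.6 kJ/h = -2.0146 kW
Heat removed = 2.0146 kJ/s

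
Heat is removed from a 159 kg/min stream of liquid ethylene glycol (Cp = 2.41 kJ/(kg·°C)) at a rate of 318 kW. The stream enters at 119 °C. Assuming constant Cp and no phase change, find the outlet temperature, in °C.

T_out = 69.2 °C

Q = 318 kW = 19080 kJ/min
ΔT = Q/(ṁ·Cp) = 19080/(159×2.41) = 49.793 K
T_out = 119 − 49.793 = 69.207 °C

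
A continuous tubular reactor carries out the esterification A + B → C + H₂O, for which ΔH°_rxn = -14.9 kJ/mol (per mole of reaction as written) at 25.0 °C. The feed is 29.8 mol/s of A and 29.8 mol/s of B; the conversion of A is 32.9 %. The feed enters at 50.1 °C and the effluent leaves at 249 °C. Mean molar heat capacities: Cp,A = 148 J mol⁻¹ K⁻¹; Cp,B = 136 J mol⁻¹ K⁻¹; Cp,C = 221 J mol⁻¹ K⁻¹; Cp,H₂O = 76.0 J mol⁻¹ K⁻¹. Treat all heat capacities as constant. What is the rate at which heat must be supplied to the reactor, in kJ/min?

Q_in = 93900 kJ/min

Extent of reaction ξ = 0.329 × 29.8 = 9.8042 mol/s
Reaction term: ξ·ΔH°_rxn = 9.8042 × -14.9 = -146.08 kJ/s
Sensible, feed 50.1→25 °C: -212.43 kJ/s
Outlet flows (mol/s): A 19.996, B 19.996, C 9.8042, H₂O 9.8042
Sensible, products 25→249 °C: 1924.3 kJ/s
Q = ΔH = 1565.8 kJ/s = 1565.8 kW
Heat supplied = 93948 kJ/min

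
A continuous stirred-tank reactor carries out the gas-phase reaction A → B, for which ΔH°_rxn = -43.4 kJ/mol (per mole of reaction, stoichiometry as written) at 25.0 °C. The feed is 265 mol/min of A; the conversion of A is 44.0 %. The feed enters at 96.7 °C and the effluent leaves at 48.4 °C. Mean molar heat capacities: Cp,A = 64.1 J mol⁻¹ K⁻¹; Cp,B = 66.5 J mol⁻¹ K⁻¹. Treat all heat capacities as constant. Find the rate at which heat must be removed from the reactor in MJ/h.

Extent of reaction ξ = 0.440 × 265 = 116.6 mol/min
Reaction term: ξ·ΔH°_rxn = 116.6 × -43.4 = -5060.4 kJ/min
Sensible, feed 96.7→25 °C: -1217.9 kJ/min
Outlet flows (mol/min): A 148.4, B 116.6
Sensible, products 25→48.4 °C: 404.03 kJ/min
Q = ΔH = -5874.3 kJ/min = -97.906 kW
Heat removed = 352.46 MJ/h

Q_out = 352 MJ/h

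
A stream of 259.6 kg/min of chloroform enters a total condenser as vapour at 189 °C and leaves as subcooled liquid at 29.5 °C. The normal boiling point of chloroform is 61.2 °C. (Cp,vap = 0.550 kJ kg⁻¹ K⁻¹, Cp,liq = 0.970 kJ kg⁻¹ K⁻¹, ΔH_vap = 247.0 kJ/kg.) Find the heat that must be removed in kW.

Q_c = 1510 kW

vapour 189→61.2 °C: -70.29 kJ/kg
condensation at 61.2 °C: -247 kJ/kg
liquid 61.2→29.5 °C: -30.749 kJ/kg
Δh = -70.29 + -247 + -30.749 = -348.04 kJ/kg
Q = ṁ·Δh = 259.6 kg/min × -348.04 kJ/kg = -90351 kJ/min
|Q| = 1505.8 kW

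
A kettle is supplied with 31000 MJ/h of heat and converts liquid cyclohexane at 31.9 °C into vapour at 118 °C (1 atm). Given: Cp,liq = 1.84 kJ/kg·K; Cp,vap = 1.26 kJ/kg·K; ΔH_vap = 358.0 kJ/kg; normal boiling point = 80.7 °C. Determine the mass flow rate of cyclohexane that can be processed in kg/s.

ṁ = 17.4 kg/s

Δh = 1.84×(80.7−31.9) + 358.0 + 1.26×(118−80.7) = 494.79 kJ/kg
Q = 31000 MJ/h = 8611.1 kJ/s = 8611.1 kJ/s
ṁ = Q/Δh = 8611.1 / 494.79 = 17.404 kg/s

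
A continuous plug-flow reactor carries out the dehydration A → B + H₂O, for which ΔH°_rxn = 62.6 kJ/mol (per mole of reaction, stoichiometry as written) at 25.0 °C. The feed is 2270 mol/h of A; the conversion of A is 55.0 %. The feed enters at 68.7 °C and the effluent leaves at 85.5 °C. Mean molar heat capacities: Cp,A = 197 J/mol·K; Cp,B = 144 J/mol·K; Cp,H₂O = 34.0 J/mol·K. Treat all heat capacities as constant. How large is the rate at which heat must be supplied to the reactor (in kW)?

Q_in = 23.4 kW

Extent of reaction ξ = 0.550 × 2270 = 1248.5 mol/h
Reaction term: ξ·ΔH°_rxn = 1248.5 × 62.6 = 78156 kJ/h
Sensible, feed 68.7→25 °C: -19542 kJ/h
Outlet flows (mol/h): A 1021.5, B 1248.5, H₂O 1248.5
Sensible, products 25→85.5 °C: 25620 kJ/h
Q = ΔH = 84234 kJ/h = 23.398 kW
Heat supplied = 23.398 kW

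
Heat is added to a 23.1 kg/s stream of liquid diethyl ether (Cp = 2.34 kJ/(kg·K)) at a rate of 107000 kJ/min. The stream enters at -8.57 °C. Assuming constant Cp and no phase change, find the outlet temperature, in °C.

Q = 107000 kJ/min = 1783.3 kJ/s
ΔT = Q/(ṁ·Cp) = 1783.3/(23.1×2.34) = 32.992 K
T_out = -8.57 + 32.992 = 24.422 °C

T_out = 24.4 °C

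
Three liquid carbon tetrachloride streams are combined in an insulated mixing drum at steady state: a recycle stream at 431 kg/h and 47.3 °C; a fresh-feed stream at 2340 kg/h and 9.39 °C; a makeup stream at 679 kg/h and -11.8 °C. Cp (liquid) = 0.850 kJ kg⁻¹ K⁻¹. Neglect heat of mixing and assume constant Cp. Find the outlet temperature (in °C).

Adiabatic, steady state ⇒ Σ ṁᵢCp,ᵢ(T_out − Tᵢ) = 0
T_out = Σ ṁᵢCp,ᵢTᵢ / Σ ṁᵢCp,ᵢ
      = 29195 / 2932.5 = 9.9556 °C

T_out = 9.96 °C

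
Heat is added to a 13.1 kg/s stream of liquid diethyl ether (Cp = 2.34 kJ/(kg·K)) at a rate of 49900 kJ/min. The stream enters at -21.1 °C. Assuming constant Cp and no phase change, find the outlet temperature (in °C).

T_out = 6.03 °C

Q = 49900 kJ/min = 831.67 kJ/s
ΔT = Q/(ṁ·Cp) = 831.67/(13.1×2.34) = 27.131 K
T_out = -21.1 + 27.131 = 6.0308 °C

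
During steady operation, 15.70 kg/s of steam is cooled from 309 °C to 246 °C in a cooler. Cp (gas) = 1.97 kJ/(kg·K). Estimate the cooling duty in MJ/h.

Q = ṁ·Cp·ΔT = 15.70 × 1.97 × (246 − 309) = -1948.5 kJ/s
Cooling duty = 7014.7 MJ/h

Q_c = 7010 MJ/h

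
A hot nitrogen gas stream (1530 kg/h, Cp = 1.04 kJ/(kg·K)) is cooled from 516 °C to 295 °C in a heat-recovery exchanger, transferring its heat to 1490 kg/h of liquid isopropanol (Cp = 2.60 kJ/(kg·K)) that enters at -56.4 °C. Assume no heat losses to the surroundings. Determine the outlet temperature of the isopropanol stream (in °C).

Heat released by hot stream: Q = 1530 × 1.04 × (516 − 295) = 351660 kJ/h
Energy balance on cold side (adiabatic exchanger): Q = ṁ_c·Cp_c·(T_c,out − T_c,in)
T_c,out = -56.4 + 351660/(1490 × 2.60) = 34.373 °C

T_c,out = 34.4 °C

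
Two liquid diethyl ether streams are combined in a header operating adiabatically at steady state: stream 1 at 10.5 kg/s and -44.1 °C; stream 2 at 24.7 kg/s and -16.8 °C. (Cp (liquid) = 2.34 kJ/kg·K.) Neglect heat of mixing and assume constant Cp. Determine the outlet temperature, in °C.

T_out = -24.9 °C

Energy balance with Q = 0: Σ ṁᵢCp,ᵢ(T_out − Tᵢ) = 0
T_out = Σ ṁᵢCp,ᵢTᵢ / Σ ṁᵢCp,ᵢ
      = -2054.5 / 82.368 = -24.943 °C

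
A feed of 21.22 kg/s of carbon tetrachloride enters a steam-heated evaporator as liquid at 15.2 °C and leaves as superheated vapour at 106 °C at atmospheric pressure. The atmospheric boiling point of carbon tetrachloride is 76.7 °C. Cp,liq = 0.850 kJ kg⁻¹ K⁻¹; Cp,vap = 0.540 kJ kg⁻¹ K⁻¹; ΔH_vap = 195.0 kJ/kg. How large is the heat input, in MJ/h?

liquid 15.2→76.7 °C: 52.275 kJ/kg
vaporisation at 76.7 °C: 195 kJ/kg
vapour 76.7→106 °C: 15.822 kJ/kg
Δh = 52.275 + 195 + 15.822 = 263.1 kJ/kg
Q = ṁ·Δh = 21.22 kg/s × 263.1 kJ/kg = 5582.9 kJ/s
|Q| = 5582.9 kW = 20099 MJ/h

Q = 20100 MJ/h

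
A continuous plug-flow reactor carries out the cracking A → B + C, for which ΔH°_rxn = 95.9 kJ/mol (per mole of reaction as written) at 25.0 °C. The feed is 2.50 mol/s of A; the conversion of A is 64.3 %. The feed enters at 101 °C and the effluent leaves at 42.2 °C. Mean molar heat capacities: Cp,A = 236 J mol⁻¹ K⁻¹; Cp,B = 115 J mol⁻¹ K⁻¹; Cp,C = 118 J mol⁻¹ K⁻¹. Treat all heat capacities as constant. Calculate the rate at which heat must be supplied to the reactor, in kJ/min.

Q_in = 7160 kJ/min

Extent of reaction ξ = 0.643 × 2.50 = 1.6075 mol/s
Reaction term: ξ·ΔH°_rxn = 1.6075 × 95.9 = 154.16 kJ/s
Sensible, feed 101→25 °C: -44.84 kJ/s
Outlet flows (mol/s): A 0.8925, B 1.6075, C 1.6075
Sensible, products 25→42.2 °C: 10.065 kJ/s
Q = ΔH = 119.38 kJ/s = 119.38 kW
Heat supplied = 7163.1 kJ/min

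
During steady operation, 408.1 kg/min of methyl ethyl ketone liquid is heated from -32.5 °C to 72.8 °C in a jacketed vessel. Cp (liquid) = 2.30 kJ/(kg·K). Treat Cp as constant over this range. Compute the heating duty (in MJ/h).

Q = ṁ·Cp·ΔT = 408.1 × 2.30 × (72.8 − -32.5) = 98838 kJ/min
Converting: 98838 / 60 s = 1647.3 kW
Heating duty = 5930.3 MJ/h

Q = 5930 MJ/h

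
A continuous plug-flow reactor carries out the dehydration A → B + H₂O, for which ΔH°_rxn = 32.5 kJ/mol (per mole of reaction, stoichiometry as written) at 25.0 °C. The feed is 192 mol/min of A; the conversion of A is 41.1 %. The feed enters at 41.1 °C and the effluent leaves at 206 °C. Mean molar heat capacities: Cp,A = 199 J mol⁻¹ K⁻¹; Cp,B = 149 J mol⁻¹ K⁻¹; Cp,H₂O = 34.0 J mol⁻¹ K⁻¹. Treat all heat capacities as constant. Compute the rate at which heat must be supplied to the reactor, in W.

Q_in = 144000 W

Extent of reaction ξ = 0.411 × 192 = 78.912 mol/min
Reaction term: ξ·ΔH°_rxn = 78.912 × 32.5 = 2564.6 kJ/min
Sensible, feed 41.1→25 °C: -615.15 kJ/min
Outlet flows (mol/min): A 113.09, B 78.912, H₂O 78.912
Sensible, products 25→206 °C: 6687.1 kJ/min
Q = ΔH = 8636.6 kJ/min = 143.94 kW
Heat supplied = 143940 W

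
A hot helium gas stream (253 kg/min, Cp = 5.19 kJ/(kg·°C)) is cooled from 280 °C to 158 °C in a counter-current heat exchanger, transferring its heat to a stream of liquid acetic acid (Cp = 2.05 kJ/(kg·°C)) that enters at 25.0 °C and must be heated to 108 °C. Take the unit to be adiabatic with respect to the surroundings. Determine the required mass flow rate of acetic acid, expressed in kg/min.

ṁ_c = 941 kg/min

Heat released by hot stream: Q = 253 × 5.19 × (280 − 158) = 160190 kJ/min
Energy balance on cold side (adiabatic exchanger): Q = ṁ_c·Cp_c·(T_c,out − T_c,in)
ṁ_c = 160190 / [2.05 × (108 − 25.0)] = 941.49 kg/min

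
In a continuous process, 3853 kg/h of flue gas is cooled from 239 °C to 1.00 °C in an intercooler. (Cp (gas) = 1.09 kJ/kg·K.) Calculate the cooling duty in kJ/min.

Q_c = 16700 kJ/min

Q = ṁ·Cp·ΔT = 3853 × 1.09 × (1.00 − 239) = -999550 kJ/h
Converting: 999550 / 3600 s = 277.65 kW
Cooling duty = 16659 kJ/min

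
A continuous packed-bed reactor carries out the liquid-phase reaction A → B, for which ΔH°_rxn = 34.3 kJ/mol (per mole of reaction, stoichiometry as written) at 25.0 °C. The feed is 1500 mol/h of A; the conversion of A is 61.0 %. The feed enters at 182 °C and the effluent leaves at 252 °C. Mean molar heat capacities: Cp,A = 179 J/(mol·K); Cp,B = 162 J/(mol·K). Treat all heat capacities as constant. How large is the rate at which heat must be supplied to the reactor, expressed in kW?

Extent of reaction ξ = 0.610 × 1500 = 915 mol/h
Reaction term: ξ·ΔH°_rxn = 915 × 34.3 = 31384 kJ/h
Sensible, feed 182→25 °C: -42154 kJ/h
Outlet flows (mol/h): A 585, B 915
Sensible, products 25→252 °C: 57419 kJ/h
Q = ΔH = 46649 kJ/h = 12.958 kW
Heat supplied = 12.958 kW

Q_in = 13.0 kW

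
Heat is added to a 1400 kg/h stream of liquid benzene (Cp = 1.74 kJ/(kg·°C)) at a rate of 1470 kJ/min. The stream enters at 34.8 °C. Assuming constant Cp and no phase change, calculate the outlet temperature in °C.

Q = 1470 kJ/min = 88200 kJ/h
ΔT = Q/(ṁ·Cp) = 88200/(1400×1.74) = 36.207 K
T_out = 34.8 + 36.207 = 71.007 °C

T_out = 71.0 °C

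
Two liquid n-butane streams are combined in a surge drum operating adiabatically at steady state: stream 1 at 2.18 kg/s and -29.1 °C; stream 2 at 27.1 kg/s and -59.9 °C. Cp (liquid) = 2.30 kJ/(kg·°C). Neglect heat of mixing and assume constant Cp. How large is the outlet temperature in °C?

No heat crosses the boundary, so H_out = H_in.
T_out = Σ ṁᵢCp,ᵢTᵢ / Σ ṁᵢCp,ᵢ
      = -3879.5 / 67.344 = -57.607 °C

T_out = -57.6 °C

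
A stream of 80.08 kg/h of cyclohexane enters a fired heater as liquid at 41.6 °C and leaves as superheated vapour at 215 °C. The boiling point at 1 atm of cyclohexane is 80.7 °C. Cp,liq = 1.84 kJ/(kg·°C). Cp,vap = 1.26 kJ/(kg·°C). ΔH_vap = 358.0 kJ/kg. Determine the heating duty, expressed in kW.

liquid 41.6→80.7 °C: 71.944 kJ/kg
vaporisation at 80.7 °C: 358 kJ/kg
vapour 80.7→215 °C: 169.22 kJ/kg
Δh = 71.944 + 358 + 169.22 = 599.16 kJ/kg
Q = ṁ·Δh = 80.08 kg/h × 599.16 kJ/kg = 47981 kJ/h
|Q| = 13.328 kW

Q = 13.3 kW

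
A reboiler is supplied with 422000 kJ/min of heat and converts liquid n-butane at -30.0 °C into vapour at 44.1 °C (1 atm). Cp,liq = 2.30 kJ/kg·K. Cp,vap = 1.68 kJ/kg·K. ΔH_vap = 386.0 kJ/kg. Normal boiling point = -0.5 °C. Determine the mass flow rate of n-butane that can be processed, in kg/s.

Δh = 2.30×(-0.5−-30.0) + 386.0 + 1.68×(44.1−-0.5) = 528.78 kJ/kg
Q = 422000 kJ/min = 7033.3 kJ/s = 7033.3 kJ/s
ṁ = Q/Δh = 7033.3 / 528.78 = 13.301 kg/s

ṁ = 13.3 kg/s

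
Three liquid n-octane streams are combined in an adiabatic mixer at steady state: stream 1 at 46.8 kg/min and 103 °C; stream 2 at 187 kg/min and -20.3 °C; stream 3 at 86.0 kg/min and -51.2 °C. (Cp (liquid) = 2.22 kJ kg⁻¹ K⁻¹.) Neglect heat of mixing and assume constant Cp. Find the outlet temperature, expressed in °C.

T_out = -10.6 °C

Energy balance with Q = 0: Σ ṁᵢCp,ᵢ(T_out − Tᵢ) = 0
Σ ṁᵢCp,ᵢTᵢ = 46.8×2.22×103 + 187×2.22×-20.3 + 86.0×2.22×-51.2 = -7501.2
Σ ṁᵢCp,ᵢ = 46.8×2.22 + 187×2.22 + 86.0×2.22 = 709.96
T_out = -7501.2 / 709.96 = -10.566 °C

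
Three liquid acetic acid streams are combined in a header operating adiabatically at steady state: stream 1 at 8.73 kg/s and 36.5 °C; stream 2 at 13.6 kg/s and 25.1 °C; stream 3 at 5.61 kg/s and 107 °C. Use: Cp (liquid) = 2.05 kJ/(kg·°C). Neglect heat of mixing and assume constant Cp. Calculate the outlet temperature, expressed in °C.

Adiabatic, steady state ⇒ Σ ṁᵢCp,ᵢ(T_out − Tᵢ) = 0
T_out = Σ ṁᵢCp,ᵢTᵢ / Σ ṁᵢCp,ᵢ
      = 2583.6 / 57.277 = 45.106 °C

T_out = 45.1 °C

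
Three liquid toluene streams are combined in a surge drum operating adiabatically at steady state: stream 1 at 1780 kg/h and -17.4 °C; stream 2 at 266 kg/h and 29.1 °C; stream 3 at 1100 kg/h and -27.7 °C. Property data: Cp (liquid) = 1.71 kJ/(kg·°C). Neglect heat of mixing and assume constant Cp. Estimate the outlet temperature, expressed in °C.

T_out = -17.1 °C

No heat crosses the boundary, so H_out = H_in.
T_out = Σ ṁᵢCp,ᵢTᵢ / Σ ṁᵢCp,ᵢ
      = -91829 / 5379.7 = -17.07 °C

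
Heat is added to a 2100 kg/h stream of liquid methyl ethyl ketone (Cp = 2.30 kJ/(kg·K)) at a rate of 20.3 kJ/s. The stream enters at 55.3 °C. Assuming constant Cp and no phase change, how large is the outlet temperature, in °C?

T_out = 70.4 °C

Q = 20.3 kJ/s = 73080 kJ/h
ΔT = Q/(ṁ·Cp) = 73080/(2100×2.30) = 15.13 K
T_out = 55.3 + 15.13 = 70.43 °C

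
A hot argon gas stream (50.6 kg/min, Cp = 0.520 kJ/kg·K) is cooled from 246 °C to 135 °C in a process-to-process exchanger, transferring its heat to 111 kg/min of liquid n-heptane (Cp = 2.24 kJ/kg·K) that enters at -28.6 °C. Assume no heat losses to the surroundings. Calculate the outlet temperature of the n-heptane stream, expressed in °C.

T_c,out = -16.9 °C

Heat released by hot stream: Q = 50.6 × 0.520 × (246 − 135) = 2920.6 kJ/min
Energy balance on cold side (adiabatic exchanger): Q = ṁ_c·Cp_c·(T_c,out − T_c,in)
T_c,out = -28.6 + 2920.6/(111 × 2.24) = -16.854 °C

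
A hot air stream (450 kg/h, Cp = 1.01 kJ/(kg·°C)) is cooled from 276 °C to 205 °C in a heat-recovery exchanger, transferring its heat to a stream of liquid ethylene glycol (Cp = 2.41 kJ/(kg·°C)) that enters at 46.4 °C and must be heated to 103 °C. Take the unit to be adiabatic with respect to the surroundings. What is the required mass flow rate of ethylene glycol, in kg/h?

Heat released by hot stream: Q = 450 × 1.01 × (276 − 205) = 32270 kJ/h
Energy balance on cold side (adiabatic exchanger): Q = ṁ_c·Cp_c·(T_c,out − T_c,in)
ṁ_c = 32270 / [2.41 × (103 − 46.4)] = 236.57 kg/h

ṁ_c = 237 kg/h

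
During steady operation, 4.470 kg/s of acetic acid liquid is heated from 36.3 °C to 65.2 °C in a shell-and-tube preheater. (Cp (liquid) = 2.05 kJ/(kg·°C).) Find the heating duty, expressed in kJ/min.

Q = 15900 kJ/min

Q = ṁ·Cp·ΔT = 4.470 × 2.05 × (65.2 − 36.3) = 264.83 kJ/s
Heating duty = 15890 kJ/min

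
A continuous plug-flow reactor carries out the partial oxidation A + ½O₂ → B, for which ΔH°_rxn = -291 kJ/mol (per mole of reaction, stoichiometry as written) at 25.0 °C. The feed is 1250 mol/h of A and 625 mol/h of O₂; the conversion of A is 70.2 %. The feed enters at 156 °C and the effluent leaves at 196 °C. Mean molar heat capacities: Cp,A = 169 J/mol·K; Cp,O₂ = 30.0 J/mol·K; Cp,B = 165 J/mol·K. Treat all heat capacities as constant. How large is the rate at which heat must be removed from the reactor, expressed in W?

Extent of reaction ξ = 0.702 × 1250 = 877.5 mol/h
Reaction term: ξ·ΔH°_rxn = 877.5 × -291 = -255350 kJ/h
Sensible, feed 156→25 °C: -30130 kJ/h
Outlet flows (mol/h): A 372.5, O₂ 186.25, B 877.5
Sensible, products 25→196 °C: 36479 kJ/h
Q = ΔH = -249000 kJ/h = -69.168 kW
Heat removed = 69168 W

Q_out = 69200 W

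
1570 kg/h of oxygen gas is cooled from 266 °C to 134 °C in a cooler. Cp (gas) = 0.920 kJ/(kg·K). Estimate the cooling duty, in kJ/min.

Q = ṁ·Cp·ΔT = 1570 × 0.920 × (134 − 266) = -190660 kJ/h
Converting: 190660 / 3600 s = 52.961 kW
Cooling duty = 3177.7 kJ/min

Q_c = 3180 kJ/min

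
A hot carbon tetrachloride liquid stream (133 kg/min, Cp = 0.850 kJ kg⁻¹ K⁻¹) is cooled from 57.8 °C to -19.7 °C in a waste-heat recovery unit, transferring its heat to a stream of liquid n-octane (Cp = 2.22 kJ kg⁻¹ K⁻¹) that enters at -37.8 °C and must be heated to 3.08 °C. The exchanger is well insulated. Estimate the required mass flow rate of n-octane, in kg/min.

Heat released by hot stream: Q = 133 × 0.850 × (57.8 − -19.7) = 8761.4 kJ/min
Energy balance on cold side (adiabatic exchanger): Q = ṁ_c·Cp_c·(T_c,out − T_c,in)
ṁ_c = 8761.4 / [2.22 × (3.08 − -37.8)] = 96.54 kg/min

ṁ_c = 96.5 kg/min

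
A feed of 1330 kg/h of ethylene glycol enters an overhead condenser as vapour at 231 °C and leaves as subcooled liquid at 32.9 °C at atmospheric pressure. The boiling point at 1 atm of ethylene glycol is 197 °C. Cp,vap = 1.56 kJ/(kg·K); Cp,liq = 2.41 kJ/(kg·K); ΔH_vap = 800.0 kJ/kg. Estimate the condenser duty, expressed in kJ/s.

vapour 231→197 °C: -53.04 kJ/kg
condensation at 197 °C: -800 kJ/kg
liquid 197→32.9 °C: -395.48 kJ/kg
Δh = -53.04 + -800 + -395.48 = -1248.5 kJ/kg
Q = ṁ·Δh = 1330 kg/h × -1248.5 kJ/kg = -1.6605e+06 kJ/h
|Q| = 461.26 kW

Q_c = 461 kJ/s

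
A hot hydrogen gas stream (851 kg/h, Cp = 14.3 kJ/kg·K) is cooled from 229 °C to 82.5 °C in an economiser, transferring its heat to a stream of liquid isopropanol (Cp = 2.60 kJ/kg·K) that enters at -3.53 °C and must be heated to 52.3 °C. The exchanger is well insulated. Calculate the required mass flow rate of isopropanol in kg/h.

ṁ_c = 12300 kg/h

Heat released by hot stream: Q = 851 × 14.3 × (229 − 82.5) = 1.7828e+06 kJ/h
Energy balance on cold side (adiabatic exchanger): Q = ṁ_c·Cp_c·(T_c,out − T_c,in)
ṁ_c = 1.7828e+06 / [2.60 × (52.3 − -3.53)] = 12282 kg/h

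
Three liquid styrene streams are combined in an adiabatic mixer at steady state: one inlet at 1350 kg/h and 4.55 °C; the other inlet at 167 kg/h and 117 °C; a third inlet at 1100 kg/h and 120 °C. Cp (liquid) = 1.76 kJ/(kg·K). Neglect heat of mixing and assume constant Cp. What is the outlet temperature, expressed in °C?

T_out = 60.3 °C

Energy balance with Q = 0: Σ ṁᵢCp,ᵢ(T_out − Tᵢ) = 0
T_out = Σ ṁᵢCp,ᵢTᵢ / Σ ṁᵢCp,ᵢ
      = 277520 / 4605.9 = 60.253 °C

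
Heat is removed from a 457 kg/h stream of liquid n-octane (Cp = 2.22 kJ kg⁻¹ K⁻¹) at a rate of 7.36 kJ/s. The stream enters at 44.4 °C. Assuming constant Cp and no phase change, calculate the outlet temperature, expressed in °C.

Q = 7.36 kJ/s = 26496 kJ/h
ΔT = Q/(ṁ·Cp) = 26496/(457×2.22) = 26.116 K
T_out = 44.4 − 26.116 = 18.284 °C

T_out = 18.3 °C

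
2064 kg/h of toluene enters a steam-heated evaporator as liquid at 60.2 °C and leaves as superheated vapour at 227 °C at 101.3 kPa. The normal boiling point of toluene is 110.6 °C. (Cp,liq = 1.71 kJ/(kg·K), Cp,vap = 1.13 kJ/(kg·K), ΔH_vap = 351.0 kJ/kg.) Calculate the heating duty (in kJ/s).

liquid 60.2→110.6 °C: 86.184 kJ/kg
vaporisation at 110.6 °C: 351 kJ/kg
vapour 110.6→227 °C: 131.53 kJ/kg
Δh = 86.184 + 351 + 131.53 = 568.72 kJ/kg
Q = ṁ·Δh = 2064 kg/h × 568.72 kJ/kg = 1.1738e+06 kJ/h
|Q| = 326.06 kW

Q = 326 kJ/s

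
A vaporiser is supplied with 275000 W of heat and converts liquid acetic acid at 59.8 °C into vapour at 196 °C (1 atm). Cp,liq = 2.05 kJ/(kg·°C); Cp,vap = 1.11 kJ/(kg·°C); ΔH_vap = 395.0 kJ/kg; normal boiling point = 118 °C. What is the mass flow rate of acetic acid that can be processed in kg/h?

ṁ = 1650 kg/h

Δh = 2.05×(118−59.8) + 395.0 + 1.11×(196−118) = 600.89 kJ/kg
Q = 275000 W = 275 kJ/s = 990000 kJ/h
ṁ = Q/Δh = 990000 / 600.89 = 1647.6 kg/h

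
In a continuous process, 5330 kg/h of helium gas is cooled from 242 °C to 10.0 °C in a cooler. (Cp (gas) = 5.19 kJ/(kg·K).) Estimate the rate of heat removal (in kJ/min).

Q = ṁ·Cp·ΔT = 5330 × 5.19 × (10.0 − 242) = -6.4177e+06 kJ/h
Converting: 6.4177e+06 / 3600 s = 1782.7 kW
Cooling duty = 106960 kJ/min

Q_c = 107000 kJ/min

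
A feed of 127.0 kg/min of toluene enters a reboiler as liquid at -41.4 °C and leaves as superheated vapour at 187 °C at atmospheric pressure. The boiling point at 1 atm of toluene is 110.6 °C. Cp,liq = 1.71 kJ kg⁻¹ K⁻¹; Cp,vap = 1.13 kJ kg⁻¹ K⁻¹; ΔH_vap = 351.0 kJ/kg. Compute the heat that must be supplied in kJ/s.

Q = 1480 kJ/s

liquid -41.4→110.6 °C: 259.92 kJ/kg
vaporisation at 110.6 °C: 351 kJ/kg
vapour 110.6→187 °C: 86.332 kJ/kg
Δh = 259.92 + 351 + 86.332 = 697.25 kJ/kg
Q = ṁ·Δh = 127.0 kg/min × 697.25 kJ/kg = 88551 kJ/min
|Q| = 1475.9 kW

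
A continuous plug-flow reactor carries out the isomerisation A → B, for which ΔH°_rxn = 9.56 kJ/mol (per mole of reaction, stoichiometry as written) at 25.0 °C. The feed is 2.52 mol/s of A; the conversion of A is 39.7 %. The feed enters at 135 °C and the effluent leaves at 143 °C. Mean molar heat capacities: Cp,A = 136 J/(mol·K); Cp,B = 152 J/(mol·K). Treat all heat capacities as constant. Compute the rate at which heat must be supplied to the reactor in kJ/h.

Q_in = 51100 kJ/h

Extent of reaction ξ = 0.397 × 2.52 = 1.0004 mol/s
Reaction term: ξ·ΔH°_rxn = 1.0004 × 9.56 = 9.5642 kJ/s
Sensible, feed 135→25 °C: -37.699 kJ/s
Outlet flows (mol/s): A 1.5196, B 1.0004
Sensible, products 25→143 °C: 42.33 kJ/s
Q = ΔH = 14.195 kJ/s = 14.195 kW
Heat supplied = 51101 kJ/h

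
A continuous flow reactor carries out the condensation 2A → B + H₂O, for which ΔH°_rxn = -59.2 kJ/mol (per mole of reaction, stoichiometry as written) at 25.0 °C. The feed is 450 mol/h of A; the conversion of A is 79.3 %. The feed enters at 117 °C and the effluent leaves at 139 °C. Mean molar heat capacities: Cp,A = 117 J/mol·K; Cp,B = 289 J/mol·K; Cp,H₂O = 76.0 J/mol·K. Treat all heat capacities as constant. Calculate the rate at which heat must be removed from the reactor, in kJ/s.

Extent of reaction ξ = 0.793 × 450 / 2 = 178.43 mol/h
Reaction term: ξ·ΔH°_rxn = 178.43 × -59.2 = -10563 kJ/h
Sensible, feed 117→25 °C: -4843.8 kJ/h
Outlet flows (mol/h): A 93.15, B 178.43, H₂O 178.43
Sensible, products 25→139 °C: 8666.7 kJ/h
Q = ΔH = -6739.9 kJ/h = -1.8722 kW
Heat removed = 1.8722 kJ/s

Q_out = 1.87 kJ/s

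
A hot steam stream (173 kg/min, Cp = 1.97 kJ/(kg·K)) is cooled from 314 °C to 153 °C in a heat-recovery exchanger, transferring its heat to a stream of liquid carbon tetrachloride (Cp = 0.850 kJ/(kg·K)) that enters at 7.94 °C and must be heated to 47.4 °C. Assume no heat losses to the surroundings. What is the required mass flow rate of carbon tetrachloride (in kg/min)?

ṁ_c = 1640 kg/min

Heat released by hot stream: Q = 173 × 1.97 × (314 − 153) = 54870 kJ/min
Energy balance on cold side (adiabatic exchanger): Q = ṁ_c·Cp_c·(T_c,out − T_c,in)
ṁ_c = 54870 / [0.850 × (47.4 − 7.94)] = 1635.9 kg/min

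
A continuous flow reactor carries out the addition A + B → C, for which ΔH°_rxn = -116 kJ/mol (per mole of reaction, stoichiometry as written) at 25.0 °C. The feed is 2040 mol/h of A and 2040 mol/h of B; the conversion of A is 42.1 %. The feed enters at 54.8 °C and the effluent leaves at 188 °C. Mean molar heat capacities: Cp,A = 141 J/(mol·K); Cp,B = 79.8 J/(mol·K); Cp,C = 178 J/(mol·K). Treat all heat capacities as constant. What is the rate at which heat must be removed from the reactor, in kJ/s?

Extent of reaction ξ = 0.421 × 2040 = 858.84 mol/h
Reaction term: ξ·ΔH°_rxn = 858.84 × -116 = -99625 kJ/h
Sensible, feed 54.8→25 °C: -13423 kJ/h
Outlet flows (mol/h): A 1181.2, B 1181.2, C 858.84
Sensible, products 25→188 °C: 67429 kJ/h
Q = ΔH = -45620 kJ/h = -12.672 kW
Heat removed = 12.672 kJ/s

Q_out = 12.7 kJ/s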